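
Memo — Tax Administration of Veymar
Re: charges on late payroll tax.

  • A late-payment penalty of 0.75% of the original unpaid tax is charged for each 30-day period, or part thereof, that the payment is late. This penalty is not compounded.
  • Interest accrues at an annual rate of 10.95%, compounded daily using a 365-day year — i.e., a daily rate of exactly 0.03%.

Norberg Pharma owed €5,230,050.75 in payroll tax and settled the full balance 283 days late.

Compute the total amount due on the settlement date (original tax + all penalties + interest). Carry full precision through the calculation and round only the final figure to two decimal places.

€6,085,657.45

Penalty periods: ⌈283/30⌉ = 10; penalty = 10 × 0.75% × €5,230,050.75 = €392,253.81…
Interest: €5,230,050.75 × ((1 + 0.0003)^283 − 1) = €5,230,050.75 × 0.08859434… = €463,352.8937…
Total = €5,230,050.75 + €392,253.8063… + €463,352.8937… = €6,085,657.45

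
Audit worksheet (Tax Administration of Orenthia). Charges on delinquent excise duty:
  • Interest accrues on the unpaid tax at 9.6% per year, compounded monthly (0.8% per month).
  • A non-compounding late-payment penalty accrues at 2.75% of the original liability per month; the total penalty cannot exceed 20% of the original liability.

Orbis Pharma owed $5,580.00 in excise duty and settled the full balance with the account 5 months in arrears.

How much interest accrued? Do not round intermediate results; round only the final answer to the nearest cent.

$226.80

Interest: $5,580.00 × ((1 + 0.008)^5 − 1) = $5,580.00 × 0.0406451… = $226.7999…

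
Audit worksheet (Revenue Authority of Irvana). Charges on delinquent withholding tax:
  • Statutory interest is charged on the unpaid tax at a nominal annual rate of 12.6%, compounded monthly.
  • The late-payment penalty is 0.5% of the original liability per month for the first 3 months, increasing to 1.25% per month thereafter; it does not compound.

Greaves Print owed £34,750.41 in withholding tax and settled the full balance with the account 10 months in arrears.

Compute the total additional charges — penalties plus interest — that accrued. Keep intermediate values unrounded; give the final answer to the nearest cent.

£7,388.03

Penalty, months 1–3: 3 × 0.5% × £34,750.41 = £521.26…
Penalty, months 4–10: 7 × 1.25% × £34,750.41 = £3,040.66…
Interest (12.6%/yr ÷ 12 = 1.05%/month): £34,750.41 × ((1 + 0.0105)^10 − 1) = £3,826.1157…
Penalties + interest = £3,561.9170… + £3,826.1157… = £7,388.03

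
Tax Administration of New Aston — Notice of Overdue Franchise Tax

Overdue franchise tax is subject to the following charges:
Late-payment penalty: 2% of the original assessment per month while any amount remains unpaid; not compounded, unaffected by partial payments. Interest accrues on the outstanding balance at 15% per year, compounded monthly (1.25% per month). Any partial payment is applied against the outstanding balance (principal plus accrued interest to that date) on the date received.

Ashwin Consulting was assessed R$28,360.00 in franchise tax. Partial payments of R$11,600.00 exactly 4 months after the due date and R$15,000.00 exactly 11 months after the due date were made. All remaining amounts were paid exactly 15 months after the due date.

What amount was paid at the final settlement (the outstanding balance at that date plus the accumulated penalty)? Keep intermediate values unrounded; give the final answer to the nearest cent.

Balance at month 4: R$28,360.0000 × (1 + 0.0125)^4 = R$29,804.8098…
After R$11,600.00 payment: R$29,804.8098… − R$11,600.00 = R$18,204.8098…
Balance at month 11: R$18,204.8098… × (1 + 0.0125)^7 = R$19,858.7253…
After R$15,000.00 payment: R$19,858.7253… − R$15,000.00 = R$4,858.7253…
Balance at month 15: R$4,858.7253… × (1 + 0.0125)^4 = R$5,106.2547…
Penalty: 15 × 2% × R$28,360.00 = R$8,508.00
Final settlement = outstanding balance + penalty = R$5,106.2547… + R$8,508.00 = R$13,614.25

R$13,614.25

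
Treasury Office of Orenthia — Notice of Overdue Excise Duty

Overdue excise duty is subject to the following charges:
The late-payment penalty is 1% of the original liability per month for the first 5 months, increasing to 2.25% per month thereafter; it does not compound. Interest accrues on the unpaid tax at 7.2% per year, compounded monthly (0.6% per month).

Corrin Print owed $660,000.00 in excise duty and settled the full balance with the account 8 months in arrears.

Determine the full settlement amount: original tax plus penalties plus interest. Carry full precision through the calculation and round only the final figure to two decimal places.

$769,903.32

Penalty, months 1–5: 5 × 1% × $660,000.00 = $33,000.00
Penalty, months 6–8: 3 × 2.25% × $660,000.00 = $44,550.00
Interest: $660,000.00 × ((1 + 0.006)^8 − 1) = $660,000.00 × 0.0490202… = $32,353.3235…
Total = $660,000.00 + $77,550.0000 + $32,353.3235… = $769,903.32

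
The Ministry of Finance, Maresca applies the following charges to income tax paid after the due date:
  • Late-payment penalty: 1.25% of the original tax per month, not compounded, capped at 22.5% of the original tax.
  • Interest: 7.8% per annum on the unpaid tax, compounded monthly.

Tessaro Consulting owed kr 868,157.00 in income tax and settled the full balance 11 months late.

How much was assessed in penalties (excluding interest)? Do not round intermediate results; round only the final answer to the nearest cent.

kr 119,371.59

Penalty: 11 × 1.25% × kr 868,157.00 = kr 119,371.59… (below the 22.5% cap of kr 195,335.33…)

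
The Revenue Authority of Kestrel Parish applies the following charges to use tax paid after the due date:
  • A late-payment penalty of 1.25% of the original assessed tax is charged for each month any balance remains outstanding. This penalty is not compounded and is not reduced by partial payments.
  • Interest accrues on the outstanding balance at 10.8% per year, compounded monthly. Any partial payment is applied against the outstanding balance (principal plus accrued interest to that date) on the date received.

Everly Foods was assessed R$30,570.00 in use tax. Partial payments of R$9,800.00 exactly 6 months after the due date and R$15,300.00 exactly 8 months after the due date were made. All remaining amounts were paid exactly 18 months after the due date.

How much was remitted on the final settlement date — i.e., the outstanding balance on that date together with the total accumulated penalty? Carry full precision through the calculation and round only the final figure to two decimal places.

R$15,151.74

Monthly rate = 10.8% ÷ 12 = 0.9%
Balance at month 6: R$30,570.0000 × (1 + 0.009)^6 = R$32,258.3713…
After R$9,800.00 payment: R$32,258.3713… − R$9,800.00 = R$22,458.3713…
Balance at month 8: R$22,458.3713… × (1 + 0.009)^2 = R$22,864.4411…
After R$15,300.00 payment: R$22,864.4411… − R$15,300.00 = R$7,564.4411…
Balance at month 18: R$7,564.4411… × (1 + 0.009)^10 = R$8,273.4855…
Penalty: 18 × 1.25% × R$30,570.00 = R$6,878.25
Final settlement = outstanding balance + penalty = R$8,273.4855… + R$6,878.25 = R$15,151.74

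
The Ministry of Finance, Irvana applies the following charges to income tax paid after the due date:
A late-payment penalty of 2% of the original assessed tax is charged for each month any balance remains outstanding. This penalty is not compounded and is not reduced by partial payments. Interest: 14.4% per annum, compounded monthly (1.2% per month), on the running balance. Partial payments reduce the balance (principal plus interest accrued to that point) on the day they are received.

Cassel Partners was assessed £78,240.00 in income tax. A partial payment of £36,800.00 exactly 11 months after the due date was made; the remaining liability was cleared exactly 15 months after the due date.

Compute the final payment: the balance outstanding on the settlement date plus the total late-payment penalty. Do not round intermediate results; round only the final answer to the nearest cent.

Balance at month 11: £78,240.0000 × (1 + 0.012)^11 = £89,210.1931…
After £36,800.00 payment: £89,210.1931… − £36,800.00 = £52,410.1931…
Balance at month 15: £52,410.1931… × (1 + 0.012)^4 = £54,971.5281…
Penalty: 15 × 2% × £78,240.00 = £23,472.00
Final settlement = outstanding balance + penalty = £54,971.5281… + £23,472.00 = £78,443.53

£78,443.53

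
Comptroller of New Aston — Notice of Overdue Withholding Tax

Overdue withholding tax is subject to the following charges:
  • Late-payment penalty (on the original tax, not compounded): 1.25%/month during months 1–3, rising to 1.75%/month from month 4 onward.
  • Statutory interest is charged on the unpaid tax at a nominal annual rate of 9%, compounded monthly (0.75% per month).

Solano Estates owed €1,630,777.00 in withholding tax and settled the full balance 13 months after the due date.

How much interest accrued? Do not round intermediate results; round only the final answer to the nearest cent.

€166,356.29

Interest: €1,630,777.00 × ((1 + 0.0075)^13 − 1) = €1,630,777.00 × 0.1020104… = €166,356.2946…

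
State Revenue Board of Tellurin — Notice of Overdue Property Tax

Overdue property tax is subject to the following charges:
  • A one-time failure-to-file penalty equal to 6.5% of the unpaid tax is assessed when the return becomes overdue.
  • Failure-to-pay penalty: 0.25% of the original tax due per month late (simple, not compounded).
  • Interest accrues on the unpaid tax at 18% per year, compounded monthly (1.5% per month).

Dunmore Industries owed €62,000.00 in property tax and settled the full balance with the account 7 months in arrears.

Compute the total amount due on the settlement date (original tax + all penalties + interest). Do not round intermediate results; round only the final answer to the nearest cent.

€73,925.38

Failure-to-file penalty: 6.5% × €62,000.00 = €4,030.00
Failure-to-pay penalty = 0.25% × €62,000.00 × 7 mo = €1,085.00
Interest: €62,000.00 × ((1 + 0.015)^7 − 1) = €62,000.00 × 0.1098449… = €6,810.3846…
Total = €62,000.00 + €5,115.0000 + €6,810.3846… = €73,925.38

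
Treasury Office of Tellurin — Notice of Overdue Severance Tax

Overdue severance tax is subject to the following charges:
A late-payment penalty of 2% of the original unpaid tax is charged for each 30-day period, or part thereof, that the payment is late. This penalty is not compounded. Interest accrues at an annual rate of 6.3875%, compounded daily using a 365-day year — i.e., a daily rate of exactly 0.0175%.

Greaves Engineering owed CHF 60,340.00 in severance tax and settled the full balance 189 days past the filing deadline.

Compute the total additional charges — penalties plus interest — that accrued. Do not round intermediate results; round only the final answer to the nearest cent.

Penalty periods: ⌈189/30⌉ = 7; penalty = 7 × 2% × CHF 60,340.00 = CHF 8,447.60
Interest: CHF 60,340.00 × ((1 + 0.000175)^189 − 1) = CHF 60,340.00 × 0.03362507… = CHF 2,028.9366…
Penalties + interest = CHF 8,447.6000 + CHF 2,028.9366… = CHF 10,476.54

CHF 10,476.54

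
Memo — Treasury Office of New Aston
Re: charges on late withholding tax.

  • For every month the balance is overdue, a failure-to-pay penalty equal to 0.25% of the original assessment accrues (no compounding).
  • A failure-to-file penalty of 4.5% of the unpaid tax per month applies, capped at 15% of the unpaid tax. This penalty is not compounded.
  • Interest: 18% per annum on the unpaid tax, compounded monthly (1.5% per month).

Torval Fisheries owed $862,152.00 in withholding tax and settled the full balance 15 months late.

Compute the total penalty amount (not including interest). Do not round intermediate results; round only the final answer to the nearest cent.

Failure-to-file: 15 × 4.5% × $862,152.00 = $581,952.60, capped at 15% × $862,152.00 = $129,322.80
Failure-to-pay penalty = 0.25% × $862,152.00 × 15 mo = $32,330.70
Total penalty = $129,322.80 + $32,330.70 = $161,653.50

$161,653.50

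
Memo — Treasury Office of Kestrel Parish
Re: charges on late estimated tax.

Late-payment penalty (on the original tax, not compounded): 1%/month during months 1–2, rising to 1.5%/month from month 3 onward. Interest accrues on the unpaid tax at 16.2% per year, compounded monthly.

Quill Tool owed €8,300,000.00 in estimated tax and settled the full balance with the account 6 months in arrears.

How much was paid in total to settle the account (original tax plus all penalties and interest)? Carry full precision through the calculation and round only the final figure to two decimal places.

Penalty, months 1–2: 2 × 1% × €8,300,000.00 = €166,000.00
Penalty, months 3–6: 4 × 1.5% × €8,300,000.00 = €498,000.00
Interest (16.2%/yr ÷ 12 = 1.35%/month): €8,300,000.00 × ((1 + 0.0135)^6 − 1) = €695,402.7049…
Total = €8,300,000.00 + €664,000.0000 + €695,402.7049… = €9,659,402.70

€9,659,402.70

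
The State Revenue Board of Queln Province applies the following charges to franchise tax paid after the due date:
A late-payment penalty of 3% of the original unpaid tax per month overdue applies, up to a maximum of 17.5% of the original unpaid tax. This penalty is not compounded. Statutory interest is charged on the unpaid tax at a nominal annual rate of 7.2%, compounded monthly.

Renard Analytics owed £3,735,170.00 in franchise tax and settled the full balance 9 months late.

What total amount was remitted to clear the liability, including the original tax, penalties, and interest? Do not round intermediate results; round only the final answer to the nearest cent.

Penalty (uncapped): 9 × 3% × £3,735,170.00 = £1,008,495.90; cap = 17.5% × £3,735,170.00 = £653,654.75 → penalty = £653,654.75
Interest (7.2%/yr ÷ 12 = 0.6%/month): £3,735,170.00 × ((1 + 0.006)^9 − 1) = £206,608.3449…
Total = £3,735,170.00 + £653,654.7500 + £206,608.3449… = £4,595,433.09

£4,595,433.09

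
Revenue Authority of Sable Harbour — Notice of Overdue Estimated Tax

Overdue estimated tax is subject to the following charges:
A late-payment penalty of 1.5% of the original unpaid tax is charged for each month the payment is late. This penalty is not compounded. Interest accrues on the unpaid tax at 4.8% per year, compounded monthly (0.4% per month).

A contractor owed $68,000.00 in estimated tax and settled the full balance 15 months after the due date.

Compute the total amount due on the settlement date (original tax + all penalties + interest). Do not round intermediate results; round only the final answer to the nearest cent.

$87,496.24

Late-payment penalty: 15 × 1.5% × $68,000.00 = $15,300.00
Interest: $68,000.00 × ((1 + 0.004)^15 − 1) = $68,000.00 × 0.0617095… = $4,196.2441…
Total = $68,000.00 + $15,300.0000 + $4,196.2441… = $87,496.24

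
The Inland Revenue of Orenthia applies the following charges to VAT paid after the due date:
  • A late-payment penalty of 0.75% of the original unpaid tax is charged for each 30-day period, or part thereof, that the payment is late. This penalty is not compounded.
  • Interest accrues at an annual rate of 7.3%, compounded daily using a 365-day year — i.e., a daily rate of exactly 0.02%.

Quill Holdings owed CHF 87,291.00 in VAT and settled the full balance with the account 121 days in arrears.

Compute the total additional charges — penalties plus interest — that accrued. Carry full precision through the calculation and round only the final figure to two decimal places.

CHF 5,411.41

Penalty periods: ⌈121/30⌉ = 5; penalty = 5 × 0.75% × CHF 87,291.00 = CHF 3,273.41…
Interest: CHF 87,291.00 × ((1 + 0.0002)^121 − 1) = CHF 87,291.00 × 0.02449272… = CHF 2,137.9938…
Penalties + interest = CHF 3,273.4125 + CHF 2,137.9938… = CHF 5,411.41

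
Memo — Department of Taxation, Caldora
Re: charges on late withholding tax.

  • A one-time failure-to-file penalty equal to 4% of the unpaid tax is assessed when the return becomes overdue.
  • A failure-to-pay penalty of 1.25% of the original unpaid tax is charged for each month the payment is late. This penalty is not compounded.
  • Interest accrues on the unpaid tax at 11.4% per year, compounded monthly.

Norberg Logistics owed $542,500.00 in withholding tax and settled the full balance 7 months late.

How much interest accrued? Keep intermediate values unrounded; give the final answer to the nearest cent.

$37,120.86

Interest (11.4%/yr ÷ 12 = 0.95%/month): $542,500.00 × ((1 + 0.0095)^7 − 1) = $37,120.8581…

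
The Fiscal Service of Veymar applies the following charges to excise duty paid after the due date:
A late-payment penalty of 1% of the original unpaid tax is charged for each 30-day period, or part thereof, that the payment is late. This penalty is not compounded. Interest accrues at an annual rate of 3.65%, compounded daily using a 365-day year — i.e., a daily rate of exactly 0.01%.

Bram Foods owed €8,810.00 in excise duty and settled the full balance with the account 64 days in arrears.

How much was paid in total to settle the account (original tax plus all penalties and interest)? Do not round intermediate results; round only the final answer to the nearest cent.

€9,130.86

Penalty periods: ⌈64/30⌉ = 3; penalty = 3 × 1% × €8,810.00 = €264.30
Interest: €8,810.00 × ((1 + 0.0001)^64 − 1) = €8,810.00 × 0.00642020… = €56.5620…
Total = €8,810.00 + €264.3000 + €56.5620… = €9,130.86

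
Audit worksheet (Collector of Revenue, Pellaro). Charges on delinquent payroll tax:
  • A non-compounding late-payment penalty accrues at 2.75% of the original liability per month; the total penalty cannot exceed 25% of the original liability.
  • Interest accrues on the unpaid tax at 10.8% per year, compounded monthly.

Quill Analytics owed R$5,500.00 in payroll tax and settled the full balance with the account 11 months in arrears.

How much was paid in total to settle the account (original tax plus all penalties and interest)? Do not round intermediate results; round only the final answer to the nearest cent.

Penalty (uncapped): 11 × 2.75% × R$5,500.00 = R$1,663.75; cap = 25% × R$5,500.00 = R$1,375.00 → penalty = R$1,375.00
Interest (10.8%/yr ÷ 12 = 0.9%/month): R$5,500.00 × ((1 + 0.009)^11 − 1) = R$569.6761…
Total = R$5,500.00 + R$1,375.0000 + R$569.6761… = R$7,444.68

R$7,444.68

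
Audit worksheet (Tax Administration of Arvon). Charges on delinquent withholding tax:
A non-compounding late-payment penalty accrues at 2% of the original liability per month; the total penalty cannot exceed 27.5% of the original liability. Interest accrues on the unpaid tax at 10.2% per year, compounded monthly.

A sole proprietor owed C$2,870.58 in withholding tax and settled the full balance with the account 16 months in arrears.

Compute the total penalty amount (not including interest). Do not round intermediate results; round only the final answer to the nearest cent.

C$789.41

Penalty (uncapped): 16 × 2% × C$2,870.58 = C$918.59…; cap = 27.5% × C$2,870.58 = C$789.41… → penalty = C$789.41…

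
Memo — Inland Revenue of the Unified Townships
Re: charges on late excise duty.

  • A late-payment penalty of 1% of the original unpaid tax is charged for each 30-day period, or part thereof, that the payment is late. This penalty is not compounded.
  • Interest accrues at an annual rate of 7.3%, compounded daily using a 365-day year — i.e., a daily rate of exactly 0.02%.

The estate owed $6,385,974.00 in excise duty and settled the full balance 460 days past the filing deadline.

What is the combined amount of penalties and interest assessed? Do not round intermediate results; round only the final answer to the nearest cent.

Penalty periods: ⌈460/30⌉ = 16; penalty = 16 × 1% × $6,385,974.00 = $1,021,755.84
Interest: $6,385,974.00 × ((1 + 0.0002)^460 − 1) = $6,385,974.00 × 0.09635474… = $615,318.8447…
Penalties + interest = $1,021,755.8400 + $615,318.8447… = $1,637,074.68

$1,637,074.68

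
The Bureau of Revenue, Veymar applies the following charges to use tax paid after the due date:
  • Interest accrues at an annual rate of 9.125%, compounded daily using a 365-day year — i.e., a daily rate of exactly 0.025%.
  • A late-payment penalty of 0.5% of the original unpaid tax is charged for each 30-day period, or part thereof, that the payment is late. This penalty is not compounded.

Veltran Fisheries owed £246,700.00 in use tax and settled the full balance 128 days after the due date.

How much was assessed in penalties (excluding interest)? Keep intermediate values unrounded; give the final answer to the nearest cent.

Penalty periods: ⌈128/30⌉ = 5; penalty = 5 × 0.5% × £246,700.00 = £6,167.50

£6,167.50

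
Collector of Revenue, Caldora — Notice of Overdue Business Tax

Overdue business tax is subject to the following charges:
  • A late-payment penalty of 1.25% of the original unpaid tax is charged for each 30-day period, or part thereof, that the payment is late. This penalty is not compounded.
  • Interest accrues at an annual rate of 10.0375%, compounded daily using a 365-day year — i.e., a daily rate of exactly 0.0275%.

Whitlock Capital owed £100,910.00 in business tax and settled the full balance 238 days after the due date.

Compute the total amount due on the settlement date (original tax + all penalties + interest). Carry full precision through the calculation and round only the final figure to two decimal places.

£117,825.52

Penalty periods: ⌈238/30⌉ = 8; penalty = 8 × 1.25% × £100,910.00 = £10,091.00
Interest: £100,910.00 × ((1 + 0.000275)^238 − 1) = £100,910.00 × 0.06762975… = £6,824.5178…
Total = £100,910.00 + £10,091.0000 + £6,824.5178… = £117,825.52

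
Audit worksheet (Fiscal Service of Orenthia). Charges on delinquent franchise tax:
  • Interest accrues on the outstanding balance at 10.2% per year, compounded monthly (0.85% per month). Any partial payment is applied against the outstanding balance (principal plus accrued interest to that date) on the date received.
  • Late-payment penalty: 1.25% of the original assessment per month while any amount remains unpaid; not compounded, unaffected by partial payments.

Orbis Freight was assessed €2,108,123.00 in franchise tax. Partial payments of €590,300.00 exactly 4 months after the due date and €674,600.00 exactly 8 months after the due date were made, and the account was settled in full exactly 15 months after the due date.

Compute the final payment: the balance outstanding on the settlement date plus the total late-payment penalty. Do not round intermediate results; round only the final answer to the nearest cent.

€1,425,102.41

Balance at month 4: €2,108,123.0000 × (1 + 0.0085)^4 = €2,180,718.2429…
After €590,300.00 payment: €2,180,718.2429… − €590,300.00 = €1,590,418.2429…
Balance at month 8: €1,590,418.2429… × (1 + 0.0085)^4 = €1,645,185.8247…
After €674,600.00 payment: €1,645,185.8247… − €674,600.00 = €970,585.8247…
Balance at month 15: €970,585.8247… × (1 + 0.0085)^7 = €1,029,829.3429…
Penalty: 15 × 1.25% × €2,108,123.00 = €395,273.06…
Final settlement = outstanding balance + penalty = €1,029,829.3429… + €395,273.06… = €1,425,102.41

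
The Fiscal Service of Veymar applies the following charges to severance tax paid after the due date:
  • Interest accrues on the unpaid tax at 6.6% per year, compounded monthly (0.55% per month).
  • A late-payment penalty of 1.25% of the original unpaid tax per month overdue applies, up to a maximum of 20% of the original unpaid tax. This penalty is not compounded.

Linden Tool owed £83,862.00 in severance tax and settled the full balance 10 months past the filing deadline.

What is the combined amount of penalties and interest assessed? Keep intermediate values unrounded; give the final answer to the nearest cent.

Penalty: 10 × 1.25% × £83,862.00 = £10,482.75 (below the 20% cap of £16,772.40)
Interest: £83,862.00 × ((1 + 0.0055)^10 − 1) = £83,862.00 × 0.0563814… = £4,728.2577…
Penalties + interest = £10,482.7500 + £4,728.2577… = £15,211.01

£15,211.01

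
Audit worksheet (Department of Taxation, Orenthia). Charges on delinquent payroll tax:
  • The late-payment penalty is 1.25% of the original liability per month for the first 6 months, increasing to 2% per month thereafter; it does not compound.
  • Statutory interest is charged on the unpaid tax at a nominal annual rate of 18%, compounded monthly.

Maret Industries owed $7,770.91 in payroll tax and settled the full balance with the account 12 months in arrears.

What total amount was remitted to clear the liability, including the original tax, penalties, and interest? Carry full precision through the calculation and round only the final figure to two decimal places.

Penalty, months 1–6: 6 × 1.25% × $7,770.91 = $582.82…
Penalty, months 7–12: 6 × 2% × $7,770.91 = $932.51…
Interest (18%/yr ÷ 12 = 1.5%/month): $7,770.91 × ((1 + 0.015)^12 − 1) = $1,520.1312…
Total = $7,770.91 + $1,515.3275… + $1,520.1312… = $10,806.37

$10,806.37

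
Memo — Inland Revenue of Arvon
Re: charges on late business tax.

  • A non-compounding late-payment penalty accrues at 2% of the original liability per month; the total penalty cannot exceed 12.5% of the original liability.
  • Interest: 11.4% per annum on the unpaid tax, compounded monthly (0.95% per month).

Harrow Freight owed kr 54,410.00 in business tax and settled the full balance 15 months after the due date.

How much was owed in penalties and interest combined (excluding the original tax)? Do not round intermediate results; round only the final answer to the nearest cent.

kr 15,092.12

Penalty (uncapped): 15 × 2% × kr 54,410.00 = kr 16,323.00; cap = 12.5% × kr 54,410.00 = kr 6,801.25 → penalty = kr 6,801.25
Interest: kr 54,410.00 × ((1 + 0.0095)^15 − 1) = kr 54,410.00 × 0.1523777… = kr 8,290.8712…
Penalties + interest = kr 6,801.2500 + kr 8,290.8712… = kr 15,092.12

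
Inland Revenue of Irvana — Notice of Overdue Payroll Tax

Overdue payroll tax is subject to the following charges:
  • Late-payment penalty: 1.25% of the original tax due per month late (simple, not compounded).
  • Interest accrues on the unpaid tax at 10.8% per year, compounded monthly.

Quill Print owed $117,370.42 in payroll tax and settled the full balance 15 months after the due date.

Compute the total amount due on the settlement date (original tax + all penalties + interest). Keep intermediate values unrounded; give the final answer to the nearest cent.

$156,260.62

Late-payment penalty = 1.25% × $117,370.42 × 15 mo = $22,006.95…
Interest (10.8%/yr ÷ 12 = 0.9%/month): $117,370.42 × ((1 + 0.009)^15 − 1) = $16,883.2456…
Total = $117,370.42 + $22,006.9538… + $16,883.2456… = $156,260.62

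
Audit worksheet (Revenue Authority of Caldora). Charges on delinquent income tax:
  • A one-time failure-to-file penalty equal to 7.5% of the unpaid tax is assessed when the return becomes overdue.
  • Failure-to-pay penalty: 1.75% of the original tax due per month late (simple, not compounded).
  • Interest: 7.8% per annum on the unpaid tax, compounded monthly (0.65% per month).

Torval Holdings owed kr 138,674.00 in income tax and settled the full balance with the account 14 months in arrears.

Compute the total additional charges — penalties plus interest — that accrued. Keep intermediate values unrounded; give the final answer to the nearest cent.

Failure-to-file penalty: 7.5% × kr 138,674.00 = kr 10,400.55
Failure-to-pay penalty: 14 × 1.75% × kr 138,674.00 = kr 33,975.13
Interest: kr 138,674.00 × ((1 + 0.0065)^14 − 1) = kr 138,674.00 × 0.0949465… = kr 13,166.6142…
Penalties + interest = kr 44,375.6800 + kr 13,166.6142… = kr 57,542.29

kr 57,542.29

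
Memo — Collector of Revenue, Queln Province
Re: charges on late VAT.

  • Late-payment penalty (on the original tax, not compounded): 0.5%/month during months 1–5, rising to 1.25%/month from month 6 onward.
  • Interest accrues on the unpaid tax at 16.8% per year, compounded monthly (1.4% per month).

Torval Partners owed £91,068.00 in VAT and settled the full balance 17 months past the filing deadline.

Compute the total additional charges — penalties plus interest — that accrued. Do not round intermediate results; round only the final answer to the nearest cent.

Penalty, months 1–5: 5 × 0.5% × £91,068.00 = £2,276.70
Penalty, months 6–17: 12 × 1.25% × £91,068.00 = £13,660.20
Interest: £91,068.00 × ((1 + 0.014)^17 − 1) = £91,068.00 × 0.2666168… = £24,280.2563…
Penalties + interest = £15,936.9000 + £24,280.2563… = £40,217.16

£40,217.16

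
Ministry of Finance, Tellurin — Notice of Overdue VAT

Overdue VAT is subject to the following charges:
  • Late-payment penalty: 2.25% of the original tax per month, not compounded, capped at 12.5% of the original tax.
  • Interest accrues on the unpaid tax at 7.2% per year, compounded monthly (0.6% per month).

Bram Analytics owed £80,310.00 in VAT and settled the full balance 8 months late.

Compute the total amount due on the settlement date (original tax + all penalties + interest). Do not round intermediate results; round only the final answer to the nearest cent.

Penalty (uncapped): 8 × 2.25% × £80,310.00 = £14,455.80; cap = 12.5% × £80,310.00 = £10,038.75 → penalty = £10,038.75
Interest: £80,310.00 × ((1 + 0.006)^8 − 1) = £80,310.00 × 0.0490202… = £3,936.8112…
Total = £80,310.00 + £10,038.7500 + £3,936.8112… = £94,285.56

£94,285.56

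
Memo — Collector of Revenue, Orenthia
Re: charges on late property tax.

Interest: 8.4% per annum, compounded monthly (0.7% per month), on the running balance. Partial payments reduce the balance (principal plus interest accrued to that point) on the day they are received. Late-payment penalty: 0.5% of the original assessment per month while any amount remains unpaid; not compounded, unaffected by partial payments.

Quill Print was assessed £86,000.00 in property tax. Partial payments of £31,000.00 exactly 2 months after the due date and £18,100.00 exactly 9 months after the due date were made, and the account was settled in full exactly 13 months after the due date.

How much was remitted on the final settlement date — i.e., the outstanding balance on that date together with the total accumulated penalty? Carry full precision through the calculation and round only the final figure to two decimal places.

£47,668.81

Balance at month 2: £86,000.0000 × (1 + 0.007)^2 = £87,208.2140
After £31,000.00 payment: £87,208.2140 − £31,000.00 = £56,208.2140
Balance at month 9: £56,208.2140 × (1 + 0.007)^7 = £59,020.9343…
After £18,100.00 payment: £59,020.9343… − £18,100.00 = £40,920.9343…
Balance at month 13: £40,920.9343… × (1 + 0.007)^4 = £42,078.8074…
Penalty: 13 × 0.5% × £86,000.00 = £5,590.00
Final settlement = outstanding balance + penalty = £42,078.8074… + £5,590.00 = £47,668.81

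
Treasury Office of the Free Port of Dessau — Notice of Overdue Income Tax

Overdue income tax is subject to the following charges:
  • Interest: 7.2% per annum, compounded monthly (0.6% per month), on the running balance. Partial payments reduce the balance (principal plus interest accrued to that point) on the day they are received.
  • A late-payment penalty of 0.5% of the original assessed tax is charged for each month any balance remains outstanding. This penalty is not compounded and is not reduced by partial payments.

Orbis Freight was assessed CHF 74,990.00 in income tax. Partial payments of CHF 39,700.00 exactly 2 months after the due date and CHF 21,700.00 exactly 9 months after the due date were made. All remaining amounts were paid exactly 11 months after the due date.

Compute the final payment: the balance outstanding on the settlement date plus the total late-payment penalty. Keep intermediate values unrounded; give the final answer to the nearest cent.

Balance at month 2: CHF 74,990.0000 × (1 + 0.006)^2 = CHF 75,892.5796…
After CHF 39,700.00 payment: CHF 75,892.5796… − CHF 39,700.00 = CHF 36,192.5796…
Balance at month 9: CHF 36,192.5796… × (1 + 0.006)^7 = CHF 37,740.3048…
After CHF 21,700.00 payment: CHF 37,740.3048… − CHF 21,700.00 = CHF 16,040.3048…
Balance at month 11: CHF 16,040.3048… × (1 + 0.006)^2 = CHF 16,233.3659…
Penalty: 11 × 0.5% × CHF 74,990.00 = CHF 4,124.45
Final settlement = outstanding balance + penalty = CHF 16,233.3659… + CHF 4,124.45 = CHF 20,357.82

CHF 20,357.82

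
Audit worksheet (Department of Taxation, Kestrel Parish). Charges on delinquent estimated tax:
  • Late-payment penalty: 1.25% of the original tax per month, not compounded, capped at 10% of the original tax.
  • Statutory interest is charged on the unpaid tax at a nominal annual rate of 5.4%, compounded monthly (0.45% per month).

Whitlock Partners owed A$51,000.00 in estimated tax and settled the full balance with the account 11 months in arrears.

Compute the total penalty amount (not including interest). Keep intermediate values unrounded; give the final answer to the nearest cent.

A$5,100.00

Penalty (uncapped): 11 × 1.25% × A$51,000.00 = A$7,012.50; cap = 10% × A$51,000.00 = A$5,100.00 → penalty = A$5,100.00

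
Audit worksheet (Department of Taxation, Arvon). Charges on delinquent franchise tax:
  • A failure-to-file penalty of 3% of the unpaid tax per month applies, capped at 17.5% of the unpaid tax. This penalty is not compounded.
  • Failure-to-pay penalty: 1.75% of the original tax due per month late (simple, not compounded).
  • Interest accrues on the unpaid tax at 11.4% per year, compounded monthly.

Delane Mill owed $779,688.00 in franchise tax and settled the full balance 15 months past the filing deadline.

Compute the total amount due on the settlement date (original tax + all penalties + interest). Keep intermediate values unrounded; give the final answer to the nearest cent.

$1,239,608.57

Failure-to-file: 15 × 3% × $779,688.00 = $350,859.60, capped at 17.5% × $779,688.00 = $136,445.40
Failure-to-pay penalty = 1.75% × $779,688.00 × 15 mo = $204,668.10
Interest (11.4%/yr ÷ 12 = 0.95%/month): $779,688.00 × ((1 + 0.0095)^15 − 1) = $118,807.0717…
Total = $779,688.00 + $341,113.5000 + $118,807.0717… = $1,239,608.57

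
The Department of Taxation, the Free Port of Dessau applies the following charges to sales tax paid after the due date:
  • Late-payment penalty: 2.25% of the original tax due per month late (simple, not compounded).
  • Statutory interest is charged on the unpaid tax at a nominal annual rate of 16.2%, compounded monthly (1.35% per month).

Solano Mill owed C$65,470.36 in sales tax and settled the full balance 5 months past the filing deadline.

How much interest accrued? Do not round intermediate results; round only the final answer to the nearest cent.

Interest: C$65,470.36 × ((1 + 0.0135)^5 − 1) = C$65,470.36 × 0.0693473… = C$4,540.1907…

C$4,540.19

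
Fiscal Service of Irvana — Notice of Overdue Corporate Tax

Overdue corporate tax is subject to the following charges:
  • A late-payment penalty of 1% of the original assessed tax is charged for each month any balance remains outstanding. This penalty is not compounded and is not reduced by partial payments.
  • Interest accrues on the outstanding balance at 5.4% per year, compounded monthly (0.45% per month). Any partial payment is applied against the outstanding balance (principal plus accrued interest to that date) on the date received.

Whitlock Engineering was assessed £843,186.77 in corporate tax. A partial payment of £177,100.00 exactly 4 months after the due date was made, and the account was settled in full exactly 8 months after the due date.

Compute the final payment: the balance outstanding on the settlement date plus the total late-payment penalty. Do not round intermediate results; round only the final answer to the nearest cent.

£761,169.47

Balance at month 4: £843,186.7700 × (1 + 0.0045)^4 = £858,466.8867…
After £177,100.00 payment: £858,466.8867… − £177,100.00 = £681,366.8867…
Balance at month 8: £681,366.8867… × (1 + 0.0045)^4 = £693,714.5254…
Penalty: 8 × 1% × £843,186.77 = £67,454.94…
Final settlement = outstanding balance + penalty = £693,714.5254… + £67,454.94… = £761,169.47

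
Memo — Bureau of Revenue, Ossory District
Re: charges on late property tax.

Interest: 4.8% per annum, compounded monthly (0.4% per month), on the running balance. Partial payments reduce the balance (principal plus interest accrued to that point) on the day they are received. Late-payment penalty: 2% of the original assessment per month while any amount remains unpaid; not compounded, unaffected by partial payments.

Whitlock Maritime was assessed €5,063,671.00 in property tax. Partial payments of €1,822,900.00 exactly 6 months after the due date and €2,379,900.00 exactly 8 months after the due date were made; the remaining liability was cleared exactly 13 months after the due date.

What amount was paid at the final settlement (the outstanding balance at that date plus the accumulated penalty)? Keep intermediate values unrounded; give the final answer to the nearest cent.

€2,347,511.33

Balance at month 6: €5,063,671.0000 × (1 + 0.004)^6 = €5,186,420.8860…
After €1,822,900.00 payment: €5,186,420.8860… − €1,822,900.00 = €3,363,520.8860…
Balance at month 8: €3,363,520.8860… × (1 + 0.004)^2 = €3,390,482.8694…
After €2,379,900.00 payment: €3,390,482.8694… − €2,379,900.00 = €1,010,582.8694…
Balance at month 13: €1,010,582.8694… × (1 + 0.004)^5 = €1,030,956.8682…
Penalty: 13 × 2% × €5,063,671.00 = €1,316,554.46
Final settlement = outstanding balance + penalty = €1,030,956.8682… + €1,316,554.46 = €2,347,511.33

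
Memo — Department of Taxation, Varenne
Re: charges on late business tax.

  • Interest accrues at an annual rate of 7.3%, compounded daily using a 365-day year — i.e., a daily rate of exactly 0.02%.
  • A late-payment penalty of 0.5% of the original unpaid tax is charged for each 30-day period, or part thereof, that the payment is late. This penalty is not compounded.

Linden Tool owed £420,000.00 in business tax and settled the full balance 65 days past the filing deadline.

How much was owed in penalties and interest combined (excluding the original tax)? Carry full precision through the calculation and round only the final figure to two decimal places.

Penalty periods: ⌈65/30⌉ = 3; penalty = 3 × 0.5% × £420,000.00 = £6,300.00
Interest: £420,000.00 × ((1 + 0.0002)^65 − 1) = £420,000.00 × 0.01308355… = £5,495.0912…
Penalties + interest = £6,300.0000 + £5,495.0912… = £11,795.09

£11,795.09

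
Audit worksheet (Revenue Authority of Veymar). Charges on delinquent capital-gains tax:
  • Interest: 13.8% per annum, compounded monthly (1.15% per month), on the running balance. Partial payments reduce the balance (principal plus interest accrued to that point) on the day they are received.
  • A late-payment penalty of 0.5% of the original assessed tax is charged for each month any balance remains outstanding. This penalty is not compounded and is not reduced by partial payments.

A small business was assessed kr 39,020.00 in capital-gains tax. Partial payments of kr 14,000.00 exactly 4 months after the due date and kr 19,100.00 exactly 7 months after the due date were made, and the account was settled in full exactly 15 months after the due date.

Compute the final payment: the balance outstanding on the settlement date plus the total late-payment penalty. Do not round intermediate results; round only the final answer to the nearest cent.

Balance at month 4: kr 39,020.0000 × (1 + 0.0115)^4 = kr 40,846.1204…
After kr 14,000.00 payment: kr 40,846.1204… − kr 14,000.00 = kr 26,846.1204…
Balance at month 7: kr 26,846.1204… × (1 + 0.0115)^3 = kr 27,783.0036…
After kr 19,100.00 payment: kr 27,783.0036… − kr 19,100.00 = kr 8,683.0036…
Balance at month 15: kr 8,683.0036… × (1 + 0.0115)^8 = kr 9,514.7434…
Penalty: 15 × 0.5% × kr 39,020.00 = kr 2,926.50
Final settlement = outstanding balance + penalty = kr 9,514.7434… + kr 2,926.50 = kr 12,441.24

kr 12,441.24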